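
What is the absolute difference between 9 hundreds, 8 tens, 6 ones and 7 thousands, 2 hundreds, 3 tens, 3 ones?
Convert 9 hundreds, 8 tens, 6 ones (place-value notation) → 9×100 + 8×10 + 6 = 986 (decimal)
Convert 7 thousands, 2 hundreds, 3 tens, 3 ones (place-value notation) → 7×1000 + 2×100 + 3×10 + 3 = 7233 (decimal)
Compute |986 - 7233| = 6247
6247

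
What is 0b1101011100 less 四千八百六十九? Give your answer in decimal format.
Convert 0b1101011100 (binary) → 512 + 256 + 64 + 16 + 8 + 4 = 860 (decimal)
Convert 四千八百六十九 (Chinese numeral) → 4×1000 + 8×100 + 6×10 + 9 = 4869 (decimal)
Compute 860 - 4869 = -4009
-4009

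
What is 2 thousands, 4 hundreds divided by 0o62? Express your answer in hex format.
Convert 2 thousands, 4 hundreds (place-value notation) → 2×1000 + 4×100 = 2400 (decimal)
Convert 0o62 (octal) → 6×8 + 2 = 50 (decimal)
Compute 2400 ÷ 50 = 48
Convert 48 (decimal) → 48 = 3×16 → 0x30 (hexadecimal)
0x30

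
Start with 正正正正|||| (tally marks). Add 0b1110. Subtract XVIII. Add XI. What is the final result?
Convert 正正正正|||| (tally marks) → 5 + 5 + 5 + 5 + 4 = 24 (decimal)
Start: 24
Convert 0b1110 (binary) → 8 + 4 + 2 = 14 (decimal)
24 + 14 = 38
Convert XVIII (Roman numeral) → 10 + 5 + 1 + 1 + 1 = 18 (decimal)
38 - 18 = 20
Convert XI (Roman numeral) → 10 + 1 = 11 (decimal)
20 + 11 = 31
31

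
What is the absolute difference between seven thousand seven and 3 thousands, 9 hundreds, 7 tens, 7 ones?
Convert seven thousand seven (English words) → 7×1000 + 7 = 7007 (decimal)
Convert 3 thousands, 9 hundreds, 7 tens, 7 ones (place-value notation) → 3×1000 + 9×100 + 7×10 + 7 = 3977 (decimal)
Compute |7007 - 3977| = 3030
3030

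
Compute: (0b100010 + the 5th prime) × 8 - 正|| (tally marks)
Convert 0b100010 (binary) → 32 + 2 = 34 (decimal)
Convert the 5th prime (prime index) → 11 (decimal)
Convert 正|| (tally marks) → 5 + 2 = 7 (decimal)
Expression in decimal: (34 + 11) × 8 - 7
Parentheses first: 34 + 11 = 45
Multiply: 45 × 8 = 360
Subtract: 360 - 7 = 353
353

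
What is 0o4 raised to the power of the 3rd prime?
Convert 0o4 (octal) → 4 (decimal)
Convert the 3rd prime (prime index) → 5 (decimal)
Compute 4 ^ 5 = 1024
1024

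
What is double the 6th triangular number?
The 6th triangular number = 6×7/2 = 21
Compute 21 × 2 = 42
42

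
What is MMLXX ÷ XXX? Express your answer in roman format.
Convert MMLXX (Roman numeral) → 1000 + 1000 + 50 + 10 + 10 = 2070 (decimal)
Convert XXX (Roman numeral) → 10 + 10 + 10 = 30 (decimal)
Compute 2070 ÷ 30 = 69
Convert 69 (decimal) → 69 = 50 + 10 + 9 → LXIX (Roman numeral)
LXIX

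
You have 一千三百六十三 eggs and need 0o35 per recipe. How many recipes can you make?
Convert 一千三百六十三 (Chinese numeral) → 1×1000 + 3×100 + 6×10 + 3 = 1363 (decimal)
Convert 0o35 (octal) → 3×8 + 5 = 29 (decimal)
Compute 1363 ÷ 29 = 47
47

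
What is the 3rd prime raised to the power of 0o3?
Convert the 3rd prime (prime index) → 5 (decimal)
Convert 0o3 (octal) → 3 (decimal)
Compute 5 ^ 3 = 125
125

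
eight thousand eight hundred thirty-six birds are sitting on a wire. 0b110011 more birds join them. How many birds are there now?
Convert eight thousand eight hundred thirty-six (English words) → 8×1000 + 8×100 + 36 = 8836 (decimal)
Convert 0b110011 (binary) → 32 + 16 + 2 + 1 = 51 (decimal)
Compute 8836 + 51 = 8887
8887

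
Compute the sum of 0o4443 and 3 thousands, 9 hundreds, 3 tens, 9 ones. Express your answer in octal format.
Convert 0o4443 (octal) → 4×512 + 4×64 + 4×8 + 3 = 2339 (decimal)
Convert 3 thousands, 9 hundreds, 3 tens, 9 ones (place-value notation) → 3×1000 + 9×100 + 3×10 + 9 = 3939 (decimal)
Compute 2339 + 3939 = 6278
Convert 6278 (decimal) → 6278 = 1×4096 + 4×512 + 2×64 + 6 → 0o14206 (octal)
0o14206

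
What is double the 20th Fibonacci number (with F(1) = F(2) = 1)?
The 20th Fibonacci number (with F(1) = F(2) = 1) = 6765
Compute 6765 × 2 = 13530
13530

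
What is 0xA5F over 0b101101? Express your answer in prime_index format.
Convert 0xA5F (hexadecimal) → 10×256 + 5×16 + 15 = 2655 (decimal)
Convert 0b101101 (binary) → 32 + 8 + 4 + 1 = 45 (decimal)
Compute 2655 ÷ 45 = 59
Convert 59 (decimal) → the 17th prime (prime index)
the 17th prime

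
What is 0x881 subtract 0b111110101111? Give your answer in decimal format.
Convert 0x881 (hexadecimal) → 8×256 + 8×16 + 1 = 2177 (decimal)
Convert 0b111110101111 (binary) → 2048 + 1024 + 512 + 256 + 128 + 32 + 8 + 4 + 2 + 1 = 4015 (decimal)
Compute 2177 - 4015 = -1838
-1838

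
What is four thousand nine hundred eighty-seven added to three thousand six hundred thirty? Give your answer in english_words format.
Convert four thousand nine hundred eighty-seven (English words) → 4×1000 + 9×100 + 87 = 4987 (decimal)
Convert three thousand six hundred thirty (English words) → 3×1000 + 6×100 + 30 = 3630 (decimal)
Compute 4987 + 3630 = 8617
Convert 8617 (decimal) → 8617 = 8×1000 + 6×100 + 17 → eight thousand six hundred seventeen (English words)
eight thousand six hundred seventeen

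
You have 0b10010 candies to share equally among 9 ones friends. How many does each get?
Convert 0b10010 (binary) → 16 + 2 = 18 (decimal)
Convert 9 ones (place-value notation) → 9 (decimal)
Compute 18 ÷ 9 = 2
2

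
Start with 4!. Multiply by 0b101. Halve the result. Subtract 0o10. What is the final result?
Convert 4! (factorial) → 24 (decimal)
Start: 24
Convert 0b101 (binary) → 4 + 1 = 5 (decimal)
24 × 5 = 120
120 ÷ 2 = 60
Convert 0o10 (octal) → 1×8 = 8 (decimal)
60 - 8 = 52
52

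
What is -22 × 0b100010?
Convert 0b100010 (binary) → 32 + 2 = 34 (decimal)
Compute -22 × 34 = -748
-748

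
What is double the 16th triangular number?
The 16th triangular number = 16×17/2 = 136
Compute 136 × 2 = 272
272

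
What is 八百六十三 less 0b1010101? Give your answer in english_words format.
Convert 八百六十三 (Chinese numeral) → 8×100 + 6×10 + 3 = 863 (decimal)
Convert 0b1010101 (binary) → 64 + 16 + 4 + 1 = 85 (decimal)
Compute 863 - 85 = 778
Convert 778 (decimal) → 778 = 7×100 + 78 → seven hundred seventy-eight (English words)
seven hundred seventy-eight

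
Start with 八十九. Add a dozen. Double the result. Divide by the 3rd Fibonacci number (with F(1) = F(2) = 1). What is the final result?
Convert 八十九 (Chinese numeral) → 8×10 + 9 = 89 (decimal)
Start: 89
Convert a dozen (colloquial) → 12 (decimal)
89 + 12 = 101
101 × 2 = 202
Convert the 3rd Fibonacci number (with F(1) = F(2) = 1) (Fibonacci index) → 1, 1, 2 → 2 (decimal)
202 ÷ 2 = 101
101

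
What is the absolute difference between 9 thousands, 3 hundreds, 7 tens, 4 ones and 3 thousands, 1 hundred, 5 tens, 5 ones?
Convert 9 thousands, 3 hundreds, 7 tens, 4 ones (place-value notation) → 9×1000 + 3×100 + 7×10 + 4 = 9374 (decimal)
Convert 3 thousands, 1 hundred, 5 tens, 5 ones (place-value notation) → 3×1000 + 1×100 + 5×10 + 5 = 3155 (decimal)
Compute |9374 - 3155| = 6219
6219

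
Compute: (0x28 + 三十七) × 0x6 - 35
Convert 0x28 (hexadecimal) → 2×16 + 8 = 40 (decimal)
Convert 三十七 (Chinese numeral) → 3×10 + 7 = 37 (decimal)
Convert 0x6 (hexadecimal) → 6 (decimal)
Expression in decimal: (40 + 37) × 6 - 35
Parentheses first: 40 + 37 = 77
Multiply: 77 × 6 = 462
Subtract: 462 - 35 = 427
427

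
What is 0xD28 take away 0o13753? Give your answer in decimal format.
Convert 0xD28 (hexadecimal) → 13×256 + 2×16 + 8 = 3368 (decimal)
Convert 0o13753 (octal) → 1×4096 + 3×512 + 7×64 + 5×8 + 3 = 6123 (decimal)
Compute 3368 - 6123 = -2755
-2755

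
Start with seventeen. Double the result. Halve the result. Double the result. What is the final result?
Convert seventeen (English words) → 17 (decimal)
Start: 17
17 × 2 = 34
34 ÷ 2 = 17
17 × 2 = 34
34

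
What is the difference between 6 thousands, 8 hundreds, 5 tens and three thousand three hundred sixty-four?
Convert 6 thousands, 8 hundreds, 5 tens (place-value notation) → 6×1000 + 8×100 + 5×10 = 6850 (decimal)
Convert three thousand three hundred sixty-four (English words) → 3×1000 + 3×100 + 64 = 3364 (decimal)
Difference: |6850 - 3364| = 3486
3486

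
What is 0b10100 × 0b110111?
Convert 0b10100 (binary) → 16 + 4 = 20 (decimal)
Convert 0b110111 (binary) → 32 + 16 + 4 + 2 + 1 = 55 (decimal)
Compute 20 × 55 = 1100
1100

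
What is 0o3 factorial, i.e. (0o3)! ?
Convert 0o3 (octal) → 3 (decimal)
Compute 3! = 6
6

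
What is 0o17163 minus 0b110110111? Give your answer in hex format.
Convert 0o17163 (octal) → 1×4096 + 7×512 + 1×64 + 6×8 + 3 = 7795 (decimal)
Convert 0b110110111 (binary) → 256 + 128 + 32 + 16 + 4 + 2 + 1 = 439 (decimal)
Compute 7795 - 439 = 7356
Convert 7356 (decimal) → 7356 = 1×4096 + 12×256 + 11×16 + 12 → 0x1CBC (hexadecimal)
0x1CBC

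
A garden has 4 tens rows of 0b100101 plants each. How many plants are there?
Convert 0b100101 (binary) → 32 + 4 + 1 = 37 (decimal)
Convert 4 tens (place-value notation) → 4×10 = 40 (decimal)
Compute 37 × 40 = 1480
1480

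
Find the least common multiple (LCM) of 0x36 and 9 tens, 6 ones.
Convert 0x36 (hexadecimal) → 3×16 + 6 = 54 (decimal)
Convert 9 tens, 6 ones (place-value notation) → 9×10 + 6 = 96 (decimal)
Compute lcm(54, 96) = 864
864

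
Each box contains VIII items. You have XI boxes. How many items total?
Convert VIII (Roman numeral) → 5 + 1 + 1 + 1 = 8 (decimal)
Convert XI (Roman numeral) → 10 + 1 = 11 (decimal)
Compute 8 × 11 = 88
88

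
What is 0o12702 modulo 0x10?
Convert 0o12702 (octal) → 1×4096 + 2×512 + 7×64 + 2 = 5570 (decimal)
Convert 0x10 (hexadecimal) → 1×16 = 16 (decimal)
Compute 5570 mod 16 = 2
2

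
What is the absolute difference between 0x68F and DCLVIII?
Convert 0x68F (hexadecimal) → 6×256 + 8×16 + 15 = 1679 (decimal)
Convert DCLVIII (Roman numeral) → 500 + 100 + 50 + 5 + 1 + 1 + 1 = 658 (decimal)
Compute |1679 - 658| = 1021
1021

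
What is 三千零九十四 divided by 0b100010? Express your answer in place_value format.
Convert 三千零九十四 (Chinese numeral) → 3×1000 + 9×10 + 4 = 3094 (decimal)
Convert 0b100010 (binary) → 32 + 2 = 34 (decimal)
Compute 3094 ÷ 34 = 91
Convert 91 (decimal) → 91 = 9×10 + 1 → 9 tens, 1 one (place-value notation)
9 tens, 1 one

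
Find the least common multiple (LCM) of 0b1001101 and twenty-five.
Convert 0b1001101 (binary) → 64 + 8 + 4 + 1 = 77 (decimal)
Convert twenty-five (English words) → 25 (decimal)
Compute lcm(77, 25) = 1925
1925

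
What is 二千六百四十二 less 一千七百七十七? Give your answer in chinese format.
Convert 二千六百四十二 (Chinese numeral) → 2×1000 + 6×100 + 4×10 + 2 = 2642 (decimal)
Convert 一千七百七十七 (Chinese numeral) → 1×1000 + 7×100 + 7×10 + 7 = 1777 (decimal)
Compute 2642 - 1777 = 865
Convert 865 (decimal) → 865 = 8×100 + 6×10 + 5 → 八百六十五 (Chinese numeral)
八百六十五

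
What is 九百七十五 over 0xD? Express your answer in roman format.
Convert 九百七十五 (Chinese numeral) → 9×100 + 7×10 + 5 = 975 (decimal)
Convert 0xD (hexadecimal) → 13 (decimal)
Compute 975 ÷ 13 = 75
Convert 75 (decimal) → 75 = 50 + 10 + 10 + 5 → LXXV (Roman numeral)
LXXV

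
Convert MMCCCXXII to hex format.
Convert MMCCCXXII (Roman numeral) → 1000 + 1000 + 100 + 100 + 100 + 10 + 10 + 1 + 1 = 2322 (decimal)
Convert 2322 (decimal) → 2322 = 9×256 + 1×16 + 2 → 0x912 (hexadecimal)
0x912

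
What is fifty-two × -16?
Convert fifty-two (English words) → 52 (decimal)
Compute 52 × -16 = -832
-832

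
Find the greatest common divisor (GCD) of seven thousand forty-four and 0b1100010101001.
Convert seven thousand forty-four (English words) → 7×1000 + 44 = 7044 (decimal)
Convert 0b1100010101001 (binary) → 4096 + 2048 + 128 + 32 + 8 + 1 = 6313 (decimal)
Compute gcd(7044, 6313) = 1
1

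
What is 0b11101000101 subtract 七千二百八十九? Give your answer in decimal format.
Convert 0b11101000101 (binary) → 1024 + 512 + 256 + 64 + 4 + 1 = 1861 (decimal)
Convert 七千二百八十九 (Chinese numeral) → 7×1000 + 2×100 + 8×10 + 9 = 7289 (decimal)
Compute 1861 - 7289 = -5428
-5428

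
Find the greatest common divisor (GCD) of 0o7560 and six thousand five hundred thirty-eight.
Convert 0o7560 (octal) → 7×512 + 5×64 + 6×8 = 3952 (decimal)
Convert six thousand five hundred thirty-eight (English words) → 6×1000 + 5×100 + 38 = 6538 (decimal)
Compute gcd(3952, 6538) = 2
2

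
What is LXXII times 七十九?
Convert LXXII (Roman numeral) → 50 + 10 + 10 + 1 + 1 = 72 (decimal)
Convert 七十九 (Chinese numeral) → 7×10 + 9 = 79 (decimal)
Compute 72 × 79 = 5688
5688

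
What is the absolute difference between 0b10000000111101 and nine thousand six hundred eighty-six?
Convert 0b10000000111101 (binary) → 8192 + 32 + 16 + 8 + 4 + 1 = 8253 (decimal)
Convert nine thousand six hundred eighty-six (English words) → 9×1000 + 6×100 + 86 = 9686 (decimal)
Compute |8253 - 9686| = 1433
1433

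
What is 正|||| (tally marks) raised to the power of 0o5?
Convert 正|||| (tally marks) → 5 + 4 = 9 (decimal)
Convert 0o5 (octal) → 5 (decimal)
Compute 9 ^ 5 = 59049
59049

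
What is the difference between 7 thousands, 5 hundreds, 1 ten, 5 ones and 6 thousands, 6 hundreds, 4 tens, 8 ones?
Convert 7 thousands, 5 hundreds, 1 ten, 5 ones (place-value notation) → 7×1000 + 5×100 + 1×10 + 5 = 7515 (decimal)
Convert 6 thousands, 6 hundreds, 4 tens, 8 ones (place-value notation) → 6×1000 + 6×100 + 4×10 + 8 = 6648 (decimal)
Difference: |7515 - 6648| = 867
867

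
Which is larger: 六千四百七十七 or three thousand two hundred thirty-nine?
Convert 六千四百七十七 (Chinese numeral) → 6×1000 + 4×100 + 7×10 + 7 = 6477 (decimal)
Convert three thousand two hundred thirty-nine (English words) → 3×1000 + 2×100 + 39 = 3239 (decimal)
Compare 6477 vs 3239: larger = 6477
6477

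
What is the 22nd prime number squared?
The 22nd prime number = 79
Compute 79² = 79 × 79 = 6241
6241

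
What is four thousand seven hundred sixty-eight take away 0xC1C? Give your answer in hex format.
Convert four thousand seven hundred sixty-eight (English words) → 4×1000 + 7×100 + 68 = 4768 (decimal)
Convert 0xC1C (hexadecimal) → 12×256 + 1×16 + 12 = 3100 (decimal)
Compute 4768 - 3100 = 1668
Convert 1668 (decimal) → 1668 = 6×256 + 8×16 + 4 → 0x684 (hexadecimal)
0x684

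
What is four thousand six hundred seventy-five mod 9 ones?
Convert four thousand six hundred seventy-five (English words) → 4×1000 + 6×100 + 75 = 4675 (decimal)
Convert 9 ones (place-value notation) → 9 (decimal)
Compute 4675 mod 9 = 4
4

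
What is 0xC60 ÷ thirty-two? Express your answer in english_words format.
Convert 0xC60 (hexadecimal) → 12×256 + 6×16 = 3168 (decimal)
Convert thirty-two (English words) → 32 (decimal)
Compute 3168 ÷ 32 = 99
Convert 99 (decimal) → ninety-nine (English words)
ninety-nine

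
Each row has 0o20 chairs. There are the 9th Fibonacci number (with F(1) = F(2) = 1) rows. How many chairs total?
Convert 0o20 (octal) → 2×8 = 16 (decimal)
Convert the 9th Fibonacci number (with F(1) = F(2) = 1) (Fibonacci index) → 1, 1, 2, 3, 5, 8, 13, 21, 34 → 34 (decimal)
Compute 16 × 34 = 544
544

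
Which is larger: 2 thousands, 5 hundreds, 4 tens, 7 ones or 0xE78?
Convert 2 thousands, 5 hundreds, 4 tens, 7 ones (place-value notation) → 2×1000 + 5×100 + 4×10 + 7 = 2547 (decimal)
Convert 0xE78 (hexadecimal) → 14×256 + 7×16 + 8 = 3704 (decimal)
Compare 2547 vs 3704: larger = 3704
3704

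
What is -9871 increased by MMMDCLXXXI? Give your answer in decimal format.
Convert MMMDCLXXXI (Roman numeral) → 1000 + 1000 + 1000 + 500 + 100 + 50 + 10 + 10 + 10 + 1 = 3681 (decimal)
Compute -9871 + 3681 = -6190
-6190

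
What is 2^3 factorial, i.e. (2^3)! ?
Convert 2^3 (power) → 8 (decimal)
Compute 8! = 40320
40320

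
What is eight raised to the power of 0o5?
Convert eight (English words) → 8 (decimal)
Convert 0o5 (octal) → 5 (decimal)
Compute 8 ^ 5 = 32768
32768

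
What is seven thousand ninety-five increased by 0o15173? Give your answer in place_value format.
Convert seven thousand ninety-five (English words) → 7×1000 + 95 = 7095 (decimal)
Convert 0o15173 (octal) → 1×4096 + 5×512 + 1×64 + 7×8 + 3 = 6779 (decimal)
Compute 7095 + 6779 = 13874
Convert 13874 (decimal) → 13874 = 13×1000 + 8×100 + 7×10 + 4 → 13 thousands, 8 hundreds, 7 tens, 4 ones (place-value notation)
13 thousands, 8 hundreds, 7 tens, 4 ones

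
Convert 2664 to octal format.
Convert 2664 (decimal) → 2664 = 5×512 + 1×64 + 5×8 → 0o5150 (octal)
0o5150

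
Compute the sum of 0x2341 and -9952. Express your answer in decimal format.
Convert 0x2341 (hexadecimal) → 2×4096 + 3×256 + 4×16 + 1 = 9025 (decimal)
Compute 9025 + -9952 = -927
-927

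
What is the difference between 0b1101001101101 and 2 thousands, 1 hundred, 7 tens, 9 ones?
Convert 0b1101001101101 (binary) → 4096 + 2048 + 512 + 64 + 32 + 8 + 4 + 1 = 6765 (decimal)
Convert 2 thousands, 1 hundred, 7 tens, 9 ones (place-value notation) → 2×1000 + 1×100 + 7×10 + 9 = 2179 (decimal)
Difference: |6765 - 2179| = 4586
4586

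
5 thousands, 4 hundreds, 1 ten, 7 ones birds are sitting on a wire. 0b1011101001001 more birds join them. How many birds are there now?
Convert 5 thousands, 4 hundreds, 1 ten, 7 ones (place-value notation) → 5×1000 + 4×100 + 1×10 + 7 = 5417 (decimal)
Convert 0b1011101001001 (binary) → 4096 + 1024 + 512 + 256 + 64 + 8 + 1 = 5961 (decimal)
Compute 5417 + 5961 = 11378
11378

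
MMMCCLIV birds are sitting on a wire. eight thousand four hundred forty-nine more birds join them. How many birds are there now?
Convert MMMCCLIV (Roman numeral) → 1000 + 1000 + 1000 + 100 + 100 + 50 + 4 = 3254 (decimal)
Convert eight thousand four hundred forty-nine (English words) → 8×1000 + 4×100 + 49 = 8449 (decimal)
Compute 3254 + 8449 = 11703
11703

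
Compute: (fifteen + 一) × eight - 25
Convert fifteen (English words) → 15 (decimal)
Convert 一 (Chinese numeral) → 1 (decimal)
Convert eight (English words) → 8 (decimal)
Expression in decimal: (15 + 1) × 8 - 25
Parentheses first: 15 + 1 = 16
Multiply: 16 × 8 = 128
Subtract: 128 - 25 = 103
103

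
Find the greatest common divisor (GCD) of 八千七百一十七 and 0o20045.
Convert 八千七百一十七 (Chinese numeral) → 8×1000 + 7×100 + 1×10 + 7 = 8717 (decimal)
Convert 0o20045 (octal) → 2×4096 + 4×8 + 5 = 8229 (decimal)
Compute gcd(8717, 8229) = 1
1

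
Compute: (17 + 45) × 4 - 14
Parentheses first: 17 + 45 = 62
Multiply: 62 × 4 = 248
Subtract: 248 - 14 = 234
234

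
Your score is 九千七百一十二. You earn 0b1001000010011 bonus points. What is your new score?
Convert 九千七百一十二 (Chinese numeral) → 9×1000 + 7×100 + 1×10 + 2 = 9712 (decimal)
Convert 0b1001000010011 (binary) → 4096 + 512 + 16 + 2 + 1 = 4627 (decimal)
Compute 9712 + 4627 = 14339
14339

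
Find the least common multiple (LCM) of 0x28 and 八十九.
Convert 0x28 (hexadecimal) → 2×16 + 8 = 40 (decimal)
Convert 八十九 (Chinese numeral) → 8×10 + 9 = 89 (decimal)
Compute lcm(40, 89) = 3560
3560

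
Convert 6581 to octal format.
Convert 6581 (decimal) → 6581 = 1×4096 + 4×512 + 6×64 + 6×8 + 5 → 0o14665 (octal)
0o14665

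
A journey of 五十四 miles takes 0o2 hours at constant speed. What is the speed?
Convert 五十四 (Chinese numeral) → 5×10 + 4 = 54 (decimal)
Convert 0o2 (octal) → 2 (decimal)
Compute 54 ÷ 2 = 27
27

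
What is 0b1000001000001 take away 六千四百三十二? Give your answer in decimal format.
Convert 0b1000001000001 (binary) → 4096 + 64 + 1 = 4161 (decimal)
Convert 六千四百三十二 (Chinese numeral) → 6×1000 + 4×100 + 3×10 + 2 = 6432 (decimal)
Compute 4161 - 6432 = -2271
-2271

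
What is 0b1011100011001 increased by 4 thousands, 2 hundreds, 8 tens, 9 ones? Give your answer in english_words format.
Convert 0b1011100011001 (binary) → 4096 + 1024 + 512 + 256 + 16 + 8 + 1 = 5913 (decimal)
Convert 4 thousands, 2 hundreds, 8 tens, 9 ones (place-value notation) → 4×1000 + 2×100 + 8×10 + 9 = 4289 (decimal)
Compute 5913 + 4289 = 10202
Convert 10202 (decimal) → 10202 = 10×1000 + 2×100 + 2 → ten thousand two hundred two (English words)
ten thousand two hundred two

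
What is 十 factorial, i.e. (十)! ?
Convert 十 (Chinese numeral) → 1×10 = 10 (decimal)
Compute 10! = 3628800
3628800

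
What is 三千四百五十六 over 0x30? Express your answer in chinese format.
Convert 三千四百五十六 (Chinese numeral) → 3×1000 + 4×100 + 5×10 + 6 = 3456 (decimal)
Convert 0x30 (hexadecimal) → 3×16 = 48 (decimal)
Compute 3456 ÷ 48 = 72
Convert 72 (decimal) → 72 = 7×10 + 2 → 七十二 (Chinese numeral)
七十二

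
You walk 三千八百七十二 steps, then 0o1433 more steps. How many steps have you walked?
Convert 三千八百七十二 (Chinese numeral) → 3×1000 + 8×100 + 7×10 + 2 = 3872 (decimal)
Convert 0o1433 (octal) → 1×512 + 4×64 + 3×8 + 3 = 795 (decimal)
Compute 3872 + 795 = 4667
4667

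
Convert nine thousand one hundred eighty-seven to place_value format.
Convert nine thousand one hundred eighty-seven (English words) → 9×1000 + 1×100 + 87 = 9187 (decimal)
Convert 9187 (decimal) → 9187 = 9×1000 + 1×100 + 8×10 + 7 → 9 thousands, 1 hundred, 8 tens, 7 ones (place-value notation)
9 thousands, 1 hundred, 8 tens, 7 ones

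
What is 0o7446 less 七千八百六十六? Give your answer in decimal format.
Convert 0o7446 (octal) → 7×512 + 4×64 + 4×8 + 6 = 3878 (decimal)
Convert 七千八百六十六 (Chinese numeral) → 7×1000 + 8×100 + 6×10 + 6 = 7866 (decimal)
Compute 3878 - 7866 = -3988
-3988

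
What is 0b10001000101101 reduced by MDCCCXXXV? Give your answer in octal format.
Convert 0b10001000101101 (binary) → 8192 + 512 + 32 + 8 + 4 + 1 = 8749 (decimal)
Convert MDCCCXXXV (Roman numeral) → 1000 + 500 + 100 + 100 + 100 + 10 + 10 + 10 + 5 = 1835 (decimal)
Compute 8749 - 1835 = 6914
Convert 6914 (decimal) → 6914 = 1×4096 + 5×512 + 4×64 + 2 → 0o15402 (octal)
0o15402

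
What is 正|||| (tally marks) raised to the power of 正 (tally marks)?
Convert 正|||| (tally marks) → 5 + 4 = 9 (decimal)
Convert 正 (tally marks) → 5 (decimal)
Compute 9 ^ 5 = 59049
59049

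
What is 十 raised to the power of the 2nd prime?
Convert 十 (Chinese numeral) → 1×10 = 10 (decimal)
Convert the 2nd prime (prime index) → 3 (decimal)
Compute 10 ^ 3 = 1000
1000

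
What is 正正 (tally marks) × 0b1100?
Convert 正正 (tally marks) → 5 + 5 = 10 (decimal)
Convert 0b1100 (binary) → 8 + 4 = 12 (decimal)
Compute 10 × 12 = 120
120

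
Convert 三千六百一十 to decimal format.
Convert 三千六百一十 (Chinese numeral) → 3×1000 + 6×100 + 1×10 = 3610 (decimal)
3610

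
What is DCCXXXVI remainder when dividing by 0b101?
Convert DCCXXXVI (Roman numeral) → 500 + 100 + 100 + 10 + 10 + 10 + 5 + 1 = 736 (decimal)
Convert 0b101 (binary) → 4 + 1 = 5 (decimal)
Compute 736 mod 5 = 1
1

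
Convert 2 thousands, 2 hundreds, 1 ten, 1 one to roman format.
Convert 2 thousands, 2 hundreds, 1 ten, 1 one (place-value notation) → 2×1000 + 2×100 + 1×10 + 1 = 2211 (decimal)
Convert 2211 (decimal) → 2211 = 1000 + 1000 + 100 + 100 + 10 + 1 → MMCCXI (Roman numeral)
MMCCXI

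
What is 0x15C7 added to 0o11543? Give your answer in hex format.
Convert 0x15C7 (hexadecimal) → 1×4096 + 5×256 + 12×16 + 7 = 5575 (decimal)
Convert 0o11543 (octal) → 1×4096 + 1×512 + 5×64 + 4×8 + 3 = 4963 (decimal)
Compute 5575 + 4963 = 10538
Convert 10538 (decimal) → 10538 = 2×4096 + 9×256 + 2×16 + 10 → 0x292A (hexadecimal)
0x292A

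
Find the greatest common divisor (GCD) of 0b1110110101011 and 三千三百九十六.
Convert 0b1110110101011 (binary) → 4096 + 2048 + 1024 + 256 + 128 + 32 + 8 + 2 + 1 = 7595 (decimal)
Convert 三千三百九十六 (Chinese numeral) → 3×1000 + 3×100 + 9×10 + 6 = 3396 (decimal)
Compute gcd(7595, 3396) = 1
1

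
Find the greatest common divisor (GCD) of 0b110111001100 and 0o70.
Convert 0b110111001100 (binary) → 2048 + 1024 + 256 + 128 + 64 + 8 + 4 = 3532 (decimal)
Convert 0o70 (octal) → 7×8 = 56 (decimal)
Compute gcd(3532, 56) = 4
4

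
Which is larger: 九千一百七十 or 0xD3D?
Convert 九千一百七十 (Chinese numeral) → 9×1000 + 1×100 + 7×10 = 9170 (decimal)
Convert 0xD3D (hexadecimal) → 13×256 + 3×16 + 13 = 3389 (decimal)
Compare 9170 vs 3389: larger = 9170
9170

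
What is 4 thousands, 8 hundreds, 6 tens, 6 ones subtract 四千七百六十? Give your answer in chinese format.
Convert 4 thousands, 8 hundreds, 6 tens, 6 ones (place-value notation) → 4×1000 + 8×100 + 6×10 + 6 = 4866 (decimal)
Convert 四千七百六十 (Chinese numeral) → 4×1000 + 7×100 + 6×10 = 4760 (decimal)
Compute 4866 - 4760 = 106
Convert 106 (decimal) → 106 = 1×100 + 6 → 一百零六 (Chinese numeral)
一百零六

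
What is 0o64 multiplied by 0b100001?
Convert 0o64 (octal) → 6×8 + 4 = 52 (decimal)
Convert 0b100001 (binary) → 32 + 1 = 33 (decimal)
Compute 52 × 33 = 1716
1716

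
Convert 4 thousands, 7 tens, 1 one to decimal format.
Convert 4 thousands, 7 tens, 1 one (place-value notation) → 4×1000 + 7×10 + 1 = 4071 (decimal)
4071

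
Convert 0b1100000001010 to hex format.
Convert 0b1100000001010 (binary) → 4096 + 2048 + 8 + 2 = 6154 (decimal)
Convert 6154 (decimal) → 6154 = 1×4096 + 8×256 + 10 → 0x180A (hexadecimal)
0x180A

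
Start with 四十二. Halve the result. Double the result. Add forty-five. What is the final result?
Convert 四十二 (Chinese numeral) → 4×10 + 2 = 42 (decimal)
Start: 42
42 ÷ 2 = 21
21 × 2 = 42
Convert forty-five (English words) → 45 (decimal)
42 + 45 = 87
87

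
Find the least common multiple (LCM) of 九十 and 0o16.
Convert 九十 (Chinese numeral) → 9×10 = 90 (decimal)
Convert 0o16 (octal) → 1×8 + 6 = 14 (decimal)
Compute lcm(90, 14) = 630
630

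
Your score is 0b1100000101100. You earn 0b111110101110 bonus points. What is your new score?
Convert 0b1100000101100 (binary) → 4096 + 2048 + 32 + 8 + 4 = 6188 (decimal)
Convert 0b111110101110 (binary) → 2048 + 1024 + 512 + 256 + 128 + 32 + 8 + 4 + 2 = 4014 (decimal)
Compute 6188 + 4014 = 10202
10202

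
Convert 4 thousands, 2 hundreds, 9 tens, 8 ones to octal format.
Convert 4 thousands, 2 hundreds, 9 tens, 8 ones (place-value notation) → 4×1000 + 2×100 + 9×10 + 8 = 4298 (decimal)
Convert 4298 (decimal) → 4298 = 1×4096 + 3×64 + 1×8 + 2 → 0o10312 (octal)
0o10312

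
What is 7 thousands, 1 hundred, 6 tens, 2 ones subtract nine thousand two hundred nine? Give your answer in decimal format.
Convert 7 thousands, 1 hundred, 6 tens, 2 ones (place-value notation) → 7×1000 + 1×100 + 6×10 + 2 = 7162 (decimal)
Convert nine thousand two hundred nine (English words) → 9×1000 + 2×100 + 9 = 9209 (decimal)
Compute 7162 - 9209 = -2047
-2047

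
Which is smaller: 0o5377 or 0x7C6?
Convert 0o5377 (octal) → 5×512 + 3×64 + 7×8 + 7 = 2815 (decimal)
Convert 0x7C6 (hexadecimal) → 7×256 + 12×16 + 6 = 1990 (decimal)
Compare 2815 vs 1990: smaller = 1990
1990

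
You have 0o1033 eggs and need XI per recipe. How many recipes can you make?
Convert 0o1033 (octal) → 1×512 + 3×8 + 3 = 539 (decimal)
Convert XI (Roman numeral) → 10 + 1 = 11 (decimal)
Compute 539 ÷ 11 = 49
49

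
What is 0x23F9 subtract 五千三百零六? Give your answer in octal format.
Convert 0x23F9 (hexadecimal) → 2×4096 + 3×256 + 15×16 + 9 = 9209 (decimal)
Convert 五千三百零六 (Chinese numeral) → 5×1000 + 3×100 + 6 = 5306 (decimal)
Compute 9209 - 5306 = 3903
Convert 3903 (decimal) → 3903 = 7×512 + 4×64 + 7×8 + 7 → 0o7477 (octal)
0o7477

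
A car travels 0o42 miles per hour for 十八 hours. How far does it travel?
Convert 0o42 (octal) → 4×8 + 2 = 34 (decimal)
Convert 十八 (Chinese numeral) → 1×10 + 8 = 18 (decimal)
Compute 34 × 18 = 612
612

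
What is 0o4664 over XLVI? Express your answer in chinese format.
Convert 0o4664 (octal) → 4×512 + 6×64 + 6×8 + 4 = 2484 (decimal)
Convert XLVI (Roman numeral) → 40 + 5 + 1 = 46 (decimal)
Compute 2484 ÷ 46 = 54
Convert 54 (decimal) → 54 = 5×10 + 4 → 五十四 (Chinese numeral)
五十四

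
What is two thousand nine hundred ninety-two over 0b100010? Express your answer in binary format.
Convert two thousand nine hundred ninety-two (English words) → 2×1000 + 9×100 + 92 = 2992 (decimal)
Convert 0b100010 (binary) → 32 + 2 = 34 (decimal)
Compute 2992 ÷ 34 = 88
Convert 88 (decimal) → 88 = 64 + 16 + 8 → 0b1011000 (binary)
0b1011000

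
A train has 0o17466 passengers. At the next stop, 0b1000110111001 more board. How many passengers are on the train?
Convert 0o17466 (octal) → 1×4096 + 7×512 + 4×64 + 6×8 + 6 = 7990 (decimal)
Convert 0b1000110111001 (binary) → 4096 + 256 + 128 + 32 + 16 + 8 + 1 = 4537 (decimal)
Compute 7990 + 4537 = 12527
12527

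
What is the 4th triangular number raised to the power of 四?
Convert the 4th triangular number (triangular index) → 4×5/2 = 10 (decimal)
Convert 四 (Chinese numeral) → 4 (decimal)
Compute 10 ^ 4 = 10000
10000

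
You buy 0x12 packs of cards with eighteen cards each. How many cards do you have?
Convert eighteen (English words) → 18 (decimal)
Convert 0x12 (hexadecimal) → 1×16 + 2 = 18 (decimal)
Compute 18 × 18 = 324
324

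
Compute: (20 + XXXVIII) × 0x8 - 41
Convert XXXVIII (Roman numeral) → 10 + 10 + 10 + 5 + 1 + 1 + 1 = 38 (decimal)
Convert 0x8 (hexadecimal) → 8 (decimal)
Expression in decimal: (20 + 38) × 8 - 41
Parentheses first: 20 + 38 = 58
Multiply: 58 × 8 = 464
Subtract: 464 - 41 = 423
423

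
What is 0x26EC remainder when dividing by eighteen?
Convert 0x26EC (hexadecimal) → 2×4096 + 6×256 + 14×16 + 12 = 9964 (decimal)
Convert eighteen (English words) → 18 (decimal)
Compute 9964 mod 18 = 10
10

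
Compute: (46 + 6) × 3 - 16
Parentheses first: 46 + 6 = 52
Multiply: 52 × 3 = 156
Subtract: 156 - 16 = 140
140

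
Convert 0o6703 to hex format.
Convert 0o6703 (octal) → 6×512 + 7×64 + 3 = 3523 (decimal)
Convert 3523 (decimal) → 3523 = 13×256 + 12×16 + 3 → 0xDC3 (hexadecimal)
0xDC3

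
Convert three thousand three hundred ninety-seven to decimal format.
Convert three thousand three hundred ninety-seven (English words) → 3×1000 + 3×100 + 97 = 3397 (decimal)
3397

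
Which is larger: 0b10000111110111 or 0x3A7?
Convert 0b10000111110111 (binary) → 8192 + 256 + 128 + 64 + 32 + 16 + 4 + 2 + 1 = 8695 (decimal)
Convert 0x3A7 (hexadecimal) → 3×256 + 10×16 + 7 = 935 (decimal)
Compare 8695 vs 935: larger = 8695
8695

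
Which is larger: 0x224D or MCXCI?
Convert 0x224D (hexadecimal) → 2×4096 + 2×256 + 4×16 + 13 = 8781 (decimal)
Convert MCXCI (Roman numeral) → 1000 + 100 + 90 + 1 = 1191 (decimal)
Compare 8781 vs 1191: larger = 8781
8781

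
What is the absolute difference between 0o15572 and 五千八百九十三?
Convert 0o15572 (octal) → 1×4096 + 5×512 + 5×64 + 7×8 + 2 = 7034 (decimal)
Convert 五千八百九十三 (Chinese numeral) → 5×1000 + 8×100 + 9×10 + 3 = 5893 (decimal)
Compute |7034 - 5893| = 1141
1141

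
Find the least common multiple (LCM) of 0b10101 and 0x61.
Convert 0b10101 (binary) → 16 + 4 + 1 = 21 (decimal)
Convert 0x61 (hexadecimal) → 6×16 + 1 = 97 (decimal)
Compute lcm(21, 97) = 2037
2037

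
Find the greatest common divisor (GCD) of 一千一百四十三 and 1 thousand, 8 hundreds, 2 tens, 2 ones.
Convert 一千一百四十三 (Chinese numeral) → 1×1000 + 1×100 + 4×10 + 3 = 1143 (decimal)
Convert 1 thousand, 8 hundreds, 2 tens, 2 ones (place-value notation) → 1×1000 + 8×100 + 2×10 + 2 = 1822 (decimal)
Compute gcd(1143, 1822) = 1
1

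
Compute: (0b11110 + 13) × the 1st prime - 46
Convert 0b11110 (binary) → 16 + 8 + 4 + 2 = 30 (decimal)
Convert the 1st prime (prime index) → 2 (decimal)
Expression in decimal: (30 + 13) × 2 - 46
Parentheses first: 30 + 13 = 43
Multiply: 43 × 2 = 86
Subtract: 86 - 46 = 40
40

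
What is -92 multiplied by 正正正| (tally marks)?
Convert 正正正| (tally marks) → 5 + 5 + 5 + 1 = 16 (decimal)
Compute -92 × 16 = -1472
-1472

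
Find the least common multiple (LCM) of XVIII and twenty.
Convert XVIII (Roman numeral) → 10 + 5 + 1 + 1 + 1 = 18 (decimal)
Convert twenty (English words) → 20 (decimal)
Compute lcm(18, 20) = 180
180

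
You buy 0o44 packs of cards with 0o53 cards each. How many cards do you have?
Convert 0o53 (octal) → 5×8 + 3 = 43 (decimal)
Convert 0o44 (octal) → 4×8 + 4 = 36 (decimal)
Compute 43 × 36 = 1548
1548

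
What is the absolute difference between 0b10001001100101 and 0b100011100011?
Convert 0b10001001100101 (binary) → 8192 + 512 + 64 + 32 + 4 + 1 = 8805 (decimal)
Convert 0b100011100011 (binary) → 2048 + 128 + 64 + 32 + 2 + 1 = 2275 (decimal)
Compute |8805 - 2275| = 6530
6530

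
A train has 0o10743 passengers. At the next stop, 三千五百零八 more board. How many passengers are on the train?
Convert 0o10743 (octal) → 1×4096 + 7×64 + 4×8 + 3 = 4579 (decimal)
Convert 三千五百零八 (Chinese numeral) → 3×1000 + 5×100 + 8 = 3508 (decimal)
Compute 4579 + 3508 = 8087
8087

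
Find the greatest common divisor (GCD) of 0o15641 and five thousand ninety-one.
Convert 0o15641 (octal) → 1×4096 + 5×512 + 6×64 + 4×8 + 1 = 7073 (decimal)
Convert five thousand ninety-one (English words) → 5×1000 + 91 = 5091 (decimal)
Compute gcd(7073, 5091) = 1
1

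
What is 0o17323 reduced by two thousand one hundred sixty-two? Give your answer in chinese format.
Convert 0o17323 (octal) → 1×4096 + 7×512 + 3×64 + 2×8 + 3 = 7891 (decimal)
Convert two thousand one hundred sixty-two (English words) → 2×1000 + 1×100 + 62 = 2162 (decimal)
Compute 7891 - 2162 = 5729
Convert 5729 (decimal) → 5729 = 5×1000 + 7×100 + 2×10 + 9 → 五千七百二十九 (Chinese numeral)
五千七百二十九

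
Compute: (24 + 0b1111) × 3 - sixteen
Convert 0b1111 (binary) → 8 + 4 + 2 + 1 = 15 (decimal)
Convert sixteen (English words) → 16 (decimal)
Expression in decimal: (24 + 15) × 3 - 16
Parentheses first: 24 + 15 = 39
Multiply: 39 × 3 = 117
Subtract: 117 - 16 = 101
101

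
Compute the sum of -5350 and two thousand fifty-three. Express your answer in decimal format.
Convert two thousand fifty-three (English words) → 2×1000 + 53 = 2053 (decimal)
Compute -5350 + 2053 = -3297
-3297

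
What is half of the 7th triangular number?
The 7th triangular number = 7×8/2 = 28
Compute 28 ÷ 2 = 14
14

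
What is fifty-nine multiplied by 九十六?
Convert fifty-nine (English words) → 59 (decimal)
Convert 九十六 (Chinese numeral) → 9×10 + 6 = 96 (decimal)
Compute 59 × 96 = 5664
5664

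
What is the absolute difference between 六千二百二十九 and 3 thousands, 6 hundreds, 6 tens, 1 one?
Convert 六千二百二十九 (Chinese numeral) → 6×1000 + 2×100 + 2×10 + 9 = 6229 (decimal)
Convert 3 thousands, 6 hundreds, 6 tens, 1 one (place-value notation) → 3×1000 + 6×100 + 6×10 + 1 = 3661 (decimal)
Compute |6229 - 3661| = 2568
2568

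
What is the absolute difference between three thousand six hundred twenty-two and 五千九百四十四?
Convert three thousand six hundred twenty-two (English words) → 3×1000 + 6×100 + 22 = 3622 (decimal)
Convert 五千九百四十四 (Chinese numeral) → 5×1000 + 9×100 + 4×10 + 4 = 5944 (decimal)
Compute |3622 - 5944| = 2322
2322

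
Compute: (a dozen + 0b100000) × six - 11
Convert a dozen (colloquial) → 12 (decimal)
Convert 0b100000 (binary) → 32 (decimal)
Convert six (English words) → 6 (decimal)
Expression in decimal: (12 + 32) × 6 - 11
Parentheses first: 12 + 32 = 44
Multiply: 44 × 6 = 264
Subtract: 264 - 11 = 253
253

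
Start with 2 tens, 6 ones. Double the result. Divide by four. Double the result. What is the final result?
Convert 2 tens, 6 ones (place-value notation) → 2×10 + 6 = 26 (decimal)
Start: 26
26 × 2 = 52
Convert four (English words) → 4 (decimal)
52 ÷ 4 = 13
13 × 2 = 26
26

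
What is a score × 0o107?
Convert a score (colloquial) → 20 (decimal)
Convert 0o107 (octal) → 1×64 + 7 = 71 (decimal)
Compute 20 × 71 = 1420
1420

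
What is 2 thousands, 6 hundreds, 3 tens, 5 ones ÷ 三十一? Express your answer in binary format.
Convert 2 thousands, 6 hundreds, 3 tens, 5 ones (place-value notation) → 2×1000 + 6×100 + 3×10 + 5 = 2635 (decimal)
Convert 三十一 (Chinese numeral) → 3×10 + 1 = 31 (decimal)
Compute 2635 ÷ 31 = 85
Convert 85 (decimal) → 85 = 64 + 16 + 4 + 1 → 0b1010101 (binary)
0b1010101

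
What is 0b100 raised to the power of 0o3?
Convert 0b100 (binary) → 4 (decimal)
Convert 0o3 (octal) → 3 (decimal)
Compute 4 ^ 3 = 64
64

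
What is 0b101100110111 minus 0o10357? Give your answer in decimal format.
Convert 0b101100110111 (binary) → 2048 + 512 + 256 + 32 + 16 + 4 + 2 + 1 = 2871 (decimal)
Convert 0o10357 (octal) → 1×4096 + 3×64 + 5×8 + 7 = 4335 (decimal)
Compute 2871 - 4335 = -1464
-1464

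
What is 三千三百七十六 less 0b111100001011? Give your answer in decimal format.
Convert 三千三百七十六 (Chinese numeral) → 3×1000 + 3×100 + 7×10 + 6 = 3376 (decimal)
Convert 0b111100001011 (binary) → 2048 + 1024 + 512 + 256 + 8 + 2 + 1 = 3851 (decimal)
Compute 3376 - 3851 = -475
-475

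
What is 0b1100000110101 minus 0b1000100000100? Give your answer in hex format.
Convert 0b1100000110101 (binary) → 4096 + 2048 + 32 + 16 + 4 + 1 = 6197 (decimal)
Convert 0b1000100000100 (binary) → 4096 + 256 + 4 = 4356 (decimal)
Compute 6197 - 4356 = 1841
Convert 1841 (decimal) → 1841 = 7×256 + 3×16 + 1 → 0x731 (hexadecimal)
0x731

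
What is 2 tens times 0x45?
Convert 2 tens (place-value notation) → 2×10 = 20 (decimal)
Convert 0x45 (hexadecimal) → 4×16 + 5 = 69 (decimal)
Compute 20 × 69 = 1380
1380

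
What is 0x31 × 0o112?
Convert 0x31 (hexadecimal) → 3×16 + 1 = 49 (decimal)
Convert 0o112 (octal) → 1×64 + 1×8 + 2 = 74 (decimal)
Compute 49 × 74 = 3626
3626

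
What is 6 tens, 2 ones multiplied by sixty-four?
Convert 6 tens, 2 ones (place-value notation) → 6×10 + 2 = 62 (decimal)
Convert sixty-four (English words) → 64 (decimal)
Compute 62 × 64 = 3968
3968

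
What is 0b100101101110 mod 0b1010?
Convert 0b100101101110 (binary) → 2048 + 256 + 64 + 32 + 8 + 4 + 2 = 2414 (decimal)
Convert 0b1010 (binary) → 8 + 2 = 10 (decimal)
Compute 2414 mod 10 = 4
4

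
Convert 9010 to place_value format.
Convert 9010 (decimal) → 9010 = 9×1000 + 1×10 → 9 thousands, 1 ten (place-value notation)
9 thousands, 1 ten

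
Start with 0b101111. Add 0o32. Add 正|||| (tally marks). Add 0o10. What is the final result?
Convert 0b101111 (binary) → 32 + 8 + 4 + 2 + 1 = 47 (decimal)
Start: 47
Convert 0o32 (octal) → 3×8 + 2 = 26 (decimal)
47 + 26 = 73
Convert 正|||| (tally marks) → 5 + 4 = 9 (decimal)
73 + 9 = 82
Convert 0o10 (octal) → 1×8 = 8 (decimal)
82 + 8 = 90
90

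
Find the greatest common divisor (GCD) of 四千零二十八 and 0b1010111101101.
Convert 四千零二十八 (Chinese numeral) → 4×1000 + 2×10 + 8 = 4028 (decimal)
Convert 0b1010111101101 (binary) → 4096 + 1024 + 256 + 128 + 64 + 32 + 8 + 4 + 1 = 5613 (decimal)
Compute gcd(4028, 5613) = 1
1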